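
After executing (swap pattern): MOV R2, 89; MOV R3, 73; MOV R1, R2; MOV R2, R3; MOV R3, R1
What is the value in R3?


Register state trace (swap pattern):
  MOV R2, 89  → R2 = 89
  MOV R3, 73  → R3 = 73
  MOV R1, R2  → R1 = 89  (save R2)
  MOV R2, R3  → R2 = 73  (R2 gets R3's value)
  MOV R3, R1  → R3 = 89  (R3 gets saved value)
Final: R3 = 89

89


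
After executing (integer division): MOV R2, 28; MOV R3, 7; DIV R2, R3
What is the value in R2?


Register state trace:
  MOV R2, 28  → R2 = 28
  MOV R3, 7  → R3 = 7
  DIV R2, R3  → R2 = 28 // 7 = 4
Final: R2 = 4

4


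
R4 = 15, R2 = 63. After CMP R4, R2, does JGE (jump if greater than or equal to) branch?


Trace:
  R4 = 15, R2 = 63
  CMP R4, R2  → compares 15 vs 63
  JGE checks: is 15 greater than or equal to 63?
  15 < 63, so condition is false
Branch taken: No

No


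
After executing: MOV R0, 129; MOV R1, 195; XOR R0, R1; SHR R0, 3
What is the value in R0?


Register state trace:
  MOV R0, 129  → R0 = 129 (0b10000001)
  MOV R1, 195  → R1 = 195 (0b11000011)
  XOR R0, R1  → R0 = 129 XOR 195 = 66 (0b01000010)
  SHR R0, 3  → R0 = 66 >> 3 = 8
Final: R0 = 8

8


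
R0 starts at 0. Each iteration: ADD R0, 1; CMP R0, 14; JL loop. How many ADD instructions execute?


Loop trace (R0 starts at 0, target 14, step 1):
  ADD #1: R0 = 0 + 1 = 1  → 1 < 14, loop
  ADD #2: R0 = 1 + 1 = 2  → 2 < 14, loop
  ADD #3: R0 = 2 + 1 = 3  → 3 < 14, loop
  ADD #4: R0 = 3 + 1 = 4  → 4 < 14, loop
  ADD #5: R0 = 4 + 1 = 5  → 5 < 14, loop
  ADD #6: R0 = 5 + 1 = 6  → 6 < 14, loop
  ADD #7: R0 = 6 + 1 = 7  → 7 < 14, loop
  ADD #8: R0 = 7 + 1 = 8  → 8 < 14, loop
  ADD #9: R0 = 8 + 1 = 9  → 9 < 14, loop
  ADD #10: R0 = 9 + 1 = 10  → 10 < 14, loop
  ADD #11: R0 = 10 + 1 = 11  → 11 < 14, loop
  ADD #12: R0 = 11 + 1 = 12  → 12 < 14, loop
  ADD #13: R0 = 12 + 1 = 13  → 13 < 14, loop
  ADD #14: R0 = 13 + 1 = 14  → 14 >= 14, exit
Total ADD instructions: 14

14


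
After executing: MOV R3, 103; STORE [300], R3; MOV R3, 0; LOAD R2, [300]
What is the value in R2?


Register and memory trace:
  MOV R3, 103  → R3 = 103
  STORE [300], R3  → mem[300] = 103
  MOV R3, 0  → R3 = 0
  LOAD R2, [300]  → R2 = mem[300] = 103
Final: R2 = 103

103


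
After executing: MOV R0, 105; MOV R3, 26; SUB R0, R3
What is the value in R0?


Register state trace:
  MOV R0, 105  → R0 = 105
  MOV R3, 26  → R3 = 26
  SUB R0, R3  → R0 = 105 - 26 = 79
Final: R0 = 79

79


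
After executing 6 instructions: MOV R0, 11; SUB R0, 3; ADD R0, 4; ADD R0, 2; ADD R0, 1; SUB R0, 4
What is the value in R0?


Register state trace:
  MOV R0, 11  → R0 = 11
  SUB R0, 3  → R0 = 11 - 3 = 8
  ADD R0, 4  → R0 = 8 + 4 = 12
  ADD R0, 2  → R0 = 12 + 2 = 14
  ADD R0, 1  → R0 = 14 + 1 = 15
  SUB R0, 4  → R0 = 15 - 4 = 11
Final: R0 = 11

11


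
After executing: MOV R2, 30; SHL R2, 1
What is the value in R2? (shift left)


Register state trace:
  MOV R2, 30  → R2 = 30
  SHL R2, 1  → R2 = 30 << 1 = 30 * 2^1 = 60
Final: R2 = 60

60


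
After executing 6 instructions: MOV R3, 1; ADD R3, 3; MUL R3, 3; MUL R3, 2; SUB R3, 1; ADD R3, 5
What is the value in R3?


Register state trace:
  MOV R3, 1  → R3 = 1
  ADD R3, 3  → R3 = 1 + 3 = 4
  MUL R3, 3  → R3 = 4 * 3 = 12
  MUL R3, 2  → R3 = 12 * 2 = 24
  SUB R3, 1  → R3 = 24 - 1 = 23
  ADD R3, 5  → R3 = 23 + 5 = 28
Final: R3 = 28

28


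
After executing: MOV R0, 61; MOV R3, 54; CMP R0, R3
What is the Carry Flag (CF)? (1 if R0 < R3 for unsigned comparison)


Register state trace:
  MOV R0, 61  → R0 = 61
  MOV R3, 54  → R3 = 54
  CMP R0, R3  → unsigned 61 - 54: no borrow
  61 >= 54, so CF = 0
CF = 0

0


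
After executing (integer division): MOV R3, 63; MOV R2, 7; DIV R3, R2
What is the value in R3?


Register state trace:
  MOV R3, 63  → R3 = 63
  MOV R2, 7  → R2 = 7
  DIV R3, R2  → R3 = 63 // 7 = 9
Final: R3 = 9

9


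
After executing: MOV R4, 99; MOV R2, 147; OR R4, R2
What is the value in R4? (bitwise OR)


Register state trace:
  MOV R4, 99  → R4 = 99 (0b01100011)
  MOV R2, 147  → R2 = 147 (0b10010011)
  OR R4, R2   → R4 = 99 OR 147 = 243 (0b11110011)
Final: R4 = 243

243


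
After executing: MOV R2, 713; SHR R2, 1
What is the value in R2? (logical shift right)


Register state trace:
  MOV R2, 713  → R2 = 713
  SHR R2, 1  → R2 = 713 >> 1 = 713 // 2^1 = 356
Final: R2 = 356

356


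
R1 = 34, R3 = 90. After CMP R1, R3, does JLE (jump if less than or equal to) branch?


Trace:
  R1 = 34, R3 = 90
  CMP R1, R3  → compares 34 vs 90
  JLE checks: is 34 less than or equal to 90?
  34 < 90, so condition is true
Branch taken: Yes

Yes


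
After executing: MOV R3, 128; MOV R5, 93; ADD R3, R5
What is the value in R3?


Register state trace:
  MOV R3, 128  → R3 = 128
  MOV R5, 93  → R5 = 93
  ADD R3, R5  → R3 = 128 + 93 = 221
Final: R3 = 221

221


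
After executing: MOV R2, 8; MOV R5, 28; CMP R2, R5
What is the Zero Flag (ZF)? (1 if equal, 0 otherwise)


Register state trace:
  MOV R2, 8  → R2 = 8
  MOV R5, 28  → R5 = 28
  CMP R2, R5  → computes 8 - 28 = -20
  Result is nonzero, so values are not equal
ZF = 0

0


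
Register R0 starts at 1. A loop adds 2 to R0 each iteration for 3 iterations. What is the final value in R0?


Starting value: R0 = 1
  Iter 1: R0 = 1 + 2 = 3
  Iter 2: R0 = 3 + 2 = 5
  Iter 3: R0 = 5 + 2 = 7
Final: R0 = 7

7


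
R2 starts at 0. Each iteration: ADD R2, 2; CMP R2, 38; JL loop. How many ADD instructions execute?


Loop trace (R2 starts at 0, target 38, step 2):
  ADD #1: R2 = 0 + 2 = 2  → 2 < 38, loop
  ADD #2: R2 = 2 + 2 = 4  → 4 < 38, loop
  ADD #3: R2 = 4 + 2 = 6  → 6 < 38, loop
  ADD #4: R2 = 6 + 2 = 8  → 8 < 38, loop
  ADD #5: R2 = 8 + 2 = 10  → 10 < 38, loop
  ADD #6: R2 = 10 + 2 = 12  → 12 < 38, loop
  ADD #7: R2 = 12 + 2 = 14  → 14 < 38, loop
  ADD #8: R2 = 14 + 2 = 16  → 16 < 38, loop
  ADD #9: R2 = 16 + 2 = 18  → 18 < 38, loop
  ADD #10: R2 = 18 + 2 = 20  → 20 < 38, loop
  ADD #11: R2 = 20 + 2 = 22  → 22 < 38, loop
  ADD #12: R2 = 22 + 2 = 24  → 24 < 38, loop
  ADD #13: R2 = 24 + 2 = 26  → 26 < 38, loop
  ADD #14: R2 = 26 + 2 = 28  → 28 < 38, loop
  ADD #15: R2 = 28 + 2 = 30  → 30 < 38, loop
  ADD #16: R2 = 30 + 2 = 32  → 32 < 38, loop
  ADD #17: R2 = 32 + 2 = 34  → 34 < 38, loop
  ADD #18: R2 = 34 + 2 = 36  → 36 < 38, loop
  ADD #19: R2 = 36 + 2 = 38  → 38 >= 38, exit
Total ADD instructions: 19

19


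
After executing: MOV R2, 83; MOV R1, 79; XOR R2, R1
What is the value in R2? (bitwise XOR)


Register state trace:
  MOV R2, 83  → R2 = 83 (0b01010011)
  MOV R1, 79  → R1 = 79 (0b01001111)
  XOR R2, R1  → R2 = 83 XOR 79 = 28 (0b00011100)
Final: R2 = 28

28


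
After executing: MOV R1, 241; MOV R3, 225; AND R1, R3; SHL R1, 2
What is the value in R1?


Register state trace:
  MOV R1, 241  → R1 = 241 (0b11110001)
  MOV R3, 225  → R3 = 225 (0b11100001)
  AND R1, R3  → R1 = 241 AND 225 = 225 (0b11100001)
  SHL R1, 2  → R1 = 225 << 2 = 900
Final: R1 = 900

900


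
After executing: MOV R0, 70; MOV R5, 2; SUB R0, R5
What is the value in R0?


Register state trace:
  MOV R0, 70  → R0 = 70
  MOV R5, 2  → R5 = 2
  SUB R0, R5  → R0 = 70 - 2 = 68
Final: R0 = 68

68


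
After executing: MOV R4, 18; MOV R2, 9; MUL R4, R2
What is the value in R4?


Register state trace:
  MOV R4, 18  → R4 = 18
  MOV R2, 9  → R2 = 9
  MUL R4, R2  → R4 = 18 * 9 = 162
Final: R4 = 162

162


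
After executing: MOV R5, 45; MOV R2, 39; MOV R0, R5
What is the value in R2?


Register state trace:
  MOV R5, 45  → R5 = 45
  MOV R2, 39  → R2 = 39
  MOV R0, R5  → R0 = 45
Final: R2 = 39

39


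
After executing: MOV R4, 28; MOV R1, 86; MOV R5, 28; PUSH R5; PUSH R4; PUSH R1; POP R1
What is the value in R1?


Stack trace (top is rightmost):
  MOV R4, 28  → R4 = 28
  MOV R1, 86  → R1 = 86
  MOV R5, 28  → R5 = 28
  PUSH R5  → stack: [28]
  PUSH R4  → stack: [28, 28]
  PUSH R1  → stack: [28, 28, 86]
  POP R1  → R1 = 86, stack: [28, 28]
Final: R1 = 86

86


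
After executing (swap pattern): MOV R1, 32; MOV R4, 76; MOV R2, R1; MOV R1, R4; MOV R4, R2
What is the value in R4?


Register state trace (swap pattern):
  MOV R1, 32  → R1 = 32
  MOV R4, 76  → R4 = 76
  MOV R2, R1  → R2 = 32  (save R1)
  MOV R1, R4  → R1 = 76  (R1 gets R4's value)
  MOV R4, R2  → R4 = 32  (R4 gets saved value)
Final: R4 = 32

32


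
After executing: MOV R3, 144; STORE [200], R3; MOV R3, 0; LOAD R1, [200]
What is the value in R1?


Register and memory trace:
  MOV R3, 144  → R3 = 144
  STORE [200], R3  → mem[200] = 144
  MOV R3, 0  → R3 = 0
  LOAD R1, [200]  → R1 = mem[200] = 144
Final: R1 = 144

144


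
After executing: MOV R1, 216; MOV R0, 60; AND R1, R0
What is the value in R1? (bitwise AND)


Register state trace:
  MOV R1, 216  → R1 = 216 (0b11011000)
  MOV R0, 60  → R0 = 60 (0b00111100)
  AND R1, R0  → R1 = 216 AND 60 = 24 (0b00011000)
Final: R1 = 24

24


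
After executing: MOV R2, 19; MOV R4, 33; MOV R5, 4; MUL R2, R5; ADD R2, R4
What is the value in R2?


Register state trace:
  MOV R2, 19  → R2 = 19
  MOV R4, 33  → R4 = 33
  MOV R5, 4  → R5 = 4
  MUL R2, R5  → R2 = 19 * 4 = 76
  ADD R2, R4  → R2 = 76 + 33 = 109
Final: R2 = 109

109


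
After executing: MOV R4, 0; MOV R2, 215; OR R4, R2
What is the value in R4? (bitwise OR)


Register state trace:
  MOV R4, 0  → R4 = 0 (0b00000000)
  MOV R2, 215  → R2 = 215 (0b11010111)
  OR R4, R2   → R4 = 0 OR 215 = 215 (0b11010111)
Final: R4 = 215

215


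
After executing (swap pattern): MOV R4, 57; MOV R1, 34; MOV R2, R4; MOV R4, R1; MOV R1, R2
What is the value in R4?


Register state trace (swap pattern):
  MOV R4, 57  → R4 = 57
  MOV R1, 34  → R1 = 34
  MOV R2, R4  → R2 = 57  (save R4)
  MOV R4, R1  → R4 = 34  (R4 gets R1's value)
  MOV R1, R2  → R1 = 57  (R1 gets saved value)
Final: R4 = 34

34


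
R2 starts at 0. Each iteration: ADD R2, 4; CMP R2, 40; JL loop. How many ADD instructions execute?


Loop trace (R2 starts at 0, target 40, step 4):
  ADD #1: R2 = 0 + 4 = 4  → 4 < 40, loop
  ADD #2: R2 = 4 + 4 = 8  → 8 < 40, loop
  ADD #3: R2 = 8 + 4 = 12  → 12 < 40, loop
  ADD #4: R2 = 12 + 4 = 16  → 16 < 40, loop
  ADD #5: R2 = 16 + 4 = 20  → 20 < 40, loop
  ADD #6: R2 = 20 + 4 = 24  → 24 < 40, loop
  ADD #7: R2 = 24 + 4 = 28  → 28 < 40, loop
  ADD #8: R2 = 28 + 4 = 32  → 32 < 40, loop
  ADD #9: R2 = 32 + 4 = 36  → 36 < 40, loop
  ADD #10: R2 = 36 + 4 = 40  → 40 >= 40, exit
Total ADD instructions: 10

10


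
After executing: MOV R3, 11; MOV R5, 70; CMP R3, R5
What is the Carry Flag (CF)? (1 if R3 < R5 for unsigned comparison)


Register state trace:
  MOV R3, 11  → R3 = 11
  MOV R5, 70  → R5 = 70
  CMP R3, R5  → unsigned 11 - 70: borrow occurs
  11 < 70, so CF = 1
CF = 1

1


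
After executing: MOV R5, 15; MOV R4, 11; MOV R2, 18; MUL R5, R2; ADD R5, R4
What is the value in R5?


Register state trace:
  MOV R5, 15  → R5 = 15
  MOV R4, 11  → R4 = 11
  MOV R2, 18  → R2 = 18
  MUL R5, R2  → R5 = 15 * 18 = 270
  ADD R5, R4  → R5 = 270 + 11 = 281
Final: R5 = 281

281


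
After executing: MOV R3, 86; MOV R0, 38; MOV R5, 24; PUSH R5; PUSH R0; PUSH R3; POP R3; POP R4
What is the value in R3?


Stack trace (top is rightmost):
  MOV R3, 86  → R3 = 86
  MOV R0, 38  → R0 = 38
  MOV R5, 24  → R5 = 24
  PUSH R5  → stack: [24]
  PUSH R0  → stack: [24, 38]
  PUSH R3  → stack: [24, 38, 86]
  POP R3  → R3 = 86, stack: [24, 38]
  POP R4  → R4 = 38, stack: [24]
Final: R3 = 86

86


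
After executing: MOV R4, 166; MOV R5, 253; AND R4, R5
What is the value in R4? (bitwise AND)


Register state trace:
  MOV R4, 166  → R4 = 166 (0b10100110)
  MOV R5, 253  → R5 = 253 (0b11111101)
  AND R4, R5  → R4 = 166 AND 253 = 164 (0b10100100)
Final: R4 = 164

164


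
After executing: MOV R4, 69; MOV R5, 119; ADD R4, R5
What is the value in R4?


Register state trace:
  MOV R4, 69  → R4 = 69
  MOV R5, 119  → R5 = 119
  ADD R4, R5  → R4 = 69 + 119 = 188
Final: R4 = 188

188


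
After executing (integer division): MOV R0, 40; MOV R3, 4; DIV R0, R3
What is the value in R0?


Register state trace:
  MOV R0, 40  → R0 = 40
  MOV R3, 4  → R3 = 4
  DIV R0, R3  → R0 = 40 // 4 = 10
Final: R0 = 10

10


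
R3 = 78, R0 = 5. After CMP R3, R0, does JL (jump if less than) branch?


Trace:
  R3 = 78, R0 = 5
  CMP R3, R0  → compares 78 vs 5
  JL checks: is 78 less than 5?
  78 > 5, so condition is false
Branch taken: No

No


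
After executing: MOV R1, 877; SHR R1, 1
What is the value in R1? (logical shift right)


Register state trace:
  MOV R1, 877  → R1 = 877
  SHR R1, 1  → R1 = 877 >> 1 = 877 // 2^1 = 438
Final: R1 = 438

438


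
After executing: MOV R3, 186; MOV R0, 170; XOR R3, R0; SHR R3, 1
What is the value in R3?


Register state trace:
  MOV R3, 186  → R3 = 186 (0b10111010)
  MOV R0, 170  → R0 = 170 (0b10101010)
  XOR R3, R0  → R3 = 186 XOR 170 = 16 (0b00010000)
  SHR R3, 1  → R3 = 16 >> 1 = 8
Final: R3 = 8

8


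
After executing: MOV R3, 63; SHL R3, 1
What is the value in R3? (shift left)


Register state trace:
  MOV R3, 63  → R3 = 63
  SHL R3, 1  → R3 = 63 << 1 = 63 * 2^1 = 126
Final: R3 = 126

126


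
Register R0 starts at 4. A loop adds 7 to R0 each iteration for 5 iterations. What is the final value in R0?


Starting value: R0 = 4
  Iter 1: R0 = 4 + 7 = 11
  Iter 2: R0 = 11 + 7 = 18
  Iter 3: R0 = 18 + 7 = 25
  Iter 4: R0 = 25 + 7 = 32
  Iter 5: R0 = 32 + 7 = 39
Final: R0 = 39

39


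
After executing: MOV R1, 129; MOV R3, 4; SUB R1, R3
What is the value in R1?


Register state trace:
  MOV R1, 129  → R1 = 129
  MOV R3, 4  → R3 = 4
  SUB R1, R3  → R1 = 129 - 4 = 125
Final: R1 = 125

125


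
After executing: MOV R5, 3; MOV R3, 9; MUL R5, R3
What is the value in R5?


Register state trace:
  MOV R5, 3  → R5 = 3
  MOV R3, 9  → R3 = 9
  MUL R5, R3  → R5 = 3 * 9 = 27
Final: R5 = 27

27


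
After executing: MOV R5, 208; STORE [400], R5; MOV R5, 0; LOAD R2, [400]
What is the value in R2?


Register and memory trace:
  MOV R5, 208  → R5 = 208
  STORE [400], R5  → mem[400] = 208
  MOV R5, 0  → R5 = 0
  LOAD R2, [400]  → R2 = mem[400] = 208
Final: R2 = 208

208


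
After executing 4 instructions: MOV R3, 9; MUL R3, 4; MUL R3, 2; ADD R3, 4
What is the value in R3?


Register state trace:
  MOV R3, 9  → R3 = 9
  MUL R3, 4  → R3 = 9 * 4 = 36
  MUL R3, 2  → R3 = 36 * 2 = 72
  ADD R3, 4  → R3 = 72 + 4 = 76
Final: R3 = 76

76


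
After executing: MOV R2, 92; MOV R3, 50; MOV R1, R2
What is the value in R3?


Register state trace:
  MOV R2, 92  → R2 = 92
  MOV R3, 50  → R3 = 50
  MOV R1, R2  → R1 = 92
Final: R3 = 50

50


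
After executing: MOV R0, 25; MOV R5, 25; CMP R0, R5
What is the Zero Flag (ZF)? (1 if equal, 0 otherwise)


Register state trace:
  MOV R0, 25  → R0 = 25
  MOV R5, 25  → R5 = 25
  CMP R0, R5  → computes 25 - 25 = 0
  Result is zero, so values are equal
ZF = 1

1


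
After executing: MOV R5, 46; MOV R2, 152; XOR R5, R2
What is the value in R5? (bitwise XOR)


Register state trace:
  MOV R5, 46  → R5 = 46 (0b00101110)
  MOV R2, 152  → R2 = 152 (0b10011000)
  XOR R5, R2  → R5 = 46 XOR 152 = 182 (0b10110110)
Final: R5 = 182

182


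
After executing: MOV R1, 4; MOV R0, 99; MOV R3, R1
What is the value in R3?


Register state trace:
  MOV R1, 4  → R1 = 4
  MOV R0, 99  → R0 = 99
  MOV R3, R1  → R3 = 4
Final: R3 = 4

4


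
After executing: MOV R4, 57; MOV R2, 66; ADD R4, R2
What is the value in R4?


Register state trace:
  MOV R4, 57  → R4 = 57
  MOV R2, 66  → R2 = 66
  ADD R4, R2  → R4 = 57 + 66 = 123
Final: R4 = 123

123


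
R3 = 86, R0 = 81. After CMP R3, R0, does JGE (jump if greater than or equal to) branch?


Trace:
  R3 = 86, R0 = 81
  CMP R3, R0  → compares 86 vs 81
  JGE checks: is 86 greater than or equal to 81?
  86 > 81, so condition is true
Branch taken: Yes

Yes


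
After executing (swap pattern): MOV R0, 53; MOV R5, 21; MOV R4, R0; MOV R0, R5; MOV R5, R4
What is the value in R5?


Register state trace (swap pattern):
  MOV R0, 53  → R0 = 53
  MOV R5, 21  → R5 = 21
  MOV R4, R0  → R4 = 53  (save R0)
  MOV R0, R5  → R0 = 21  (R0 gets R5's value)
  MOV R5, R4  → R5 = 53  (R5 gets saved value)
Final: R5 = 53

53


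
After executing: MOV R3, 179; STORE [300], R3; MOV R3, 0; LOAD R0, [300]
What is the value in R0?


Register and memory trace:
  MOV R3, 179  → R3 = 179
  STORE [300], R3  → mem[300] = 179
  MOV R3, 0  → R3 = 0
  LOAD R0, [300]  → R0 = mem[300] = 179
Final: R0 = 179

179


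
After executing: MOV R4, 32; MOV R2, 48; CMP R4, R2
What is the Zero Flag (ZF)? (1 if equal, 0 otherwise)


Register state trace:
  MOV R4, 32  → R4 = 32
  MOV R2, 48  → R2 = 48
  CMP R4, R2  → computes 32 - 48 = -16
  Result is nonzero, so values are not equal
ZF = 0

0


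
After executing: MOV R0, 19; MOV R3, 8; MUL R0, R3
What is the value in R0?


Register state trace:
  MOV R0, 19  → R0 = 19
  MOV R3, 8  → R3 = 8
  MUL R0, R3  → R0 = 19 * 8 = 152
Final: R0 = 152

152


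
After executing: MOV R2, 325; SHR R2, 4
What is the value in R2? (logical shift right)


Register state trace:
  MOV R2, 325  → R2 = 325
  SHR R2, 4  → R2 = 325 >> 4 = 325 // 2^4 = 20
Final: R2 = 20

20


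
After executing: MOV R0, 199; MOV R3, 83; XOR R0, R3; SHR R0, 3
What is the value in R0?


Register state trace:
  MOV R0, 199  → R0 = 199 (0b11000111)
  MOV R3, 83  → R3 = 83 (0b01010011)
  XOR R0, R3  → R0 = 199 XOR 83 = 148 (0b10010100)
  SHR R0, 3  → R0 = 148 >> 3 = 18
Final: R0 = 18

18


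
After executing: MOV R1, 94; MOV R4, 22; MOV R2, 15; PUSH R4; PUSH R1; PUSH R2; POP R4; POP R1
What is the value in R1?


Stack trace (top is rightmost):
  MOV R1, 94  → R1 = 94
  MOV R4, 22  → R4 = 22
  MOV R2, 15  → R2 = 15
  PUSH R4  → stack: [22]
  PUSH R1  → stack: [22, 94]
  PUSH R2  → stack: [22, 94, 15]
  POP R4  → R4 = 15, stack: [22, 94]
  POP R1  → R1 = 94, stack: [22]
Final: R1 = 94

94


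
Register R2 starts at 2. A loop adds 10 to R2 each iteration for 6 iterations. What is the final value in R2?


Starting value: R2 = 2
  Iter 1: R2 = 2 + 10 = 12
  Iter 2: R2 = 12 + 10 = 22
  Iter 3: R2 = 22 + 10 = 32
  Iter 4: R2 = 32 + 10 = 42
  Iter 5: R2 = 42 + 10 = 52
  Iter 6: R2 = 52 + 10 = 62
Final: R2 = 62

62


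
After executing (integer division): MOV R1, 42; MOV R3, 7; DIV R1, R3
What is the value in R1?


Register state trace:
  MOV R1, 42  → R1 = 42
  MOV R3, 7  → R3 = 7
  DIV R1, R3  → R1 = 42 // 7 = 6
Final: R1 = 6

6


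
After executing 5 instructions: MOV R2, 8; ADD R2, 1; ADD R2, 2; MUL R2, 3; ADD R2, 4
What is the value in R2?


Register state trace:
  MOV R2, 8  → R2 = 8
  ADD R2, 1  → R2 = 8 + 1 = 9
  ADD R2, 2  → R2 = 9 + 2 = 11
  MUL R2, 3  → R2 = 11 * 3 = 33
  ADD R2, 4  → R2 = 33 + 4 = 37
Final: R2 = 37

37


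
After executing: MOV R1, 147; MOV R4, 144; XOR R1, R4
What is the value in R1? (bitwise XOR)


Register state trace:
  MOV R1, 147  → R1 = 147 (0b10010011)
  MOV R4, 144  → R4 = 144 (0b10010000)
  XOR R1, R4  → R1 = 147 XOR 144 = 3 (0b00000011)
Final: R1 = 3

3


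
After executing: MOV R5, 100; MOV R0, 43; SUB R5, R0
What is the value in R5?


Register state trace:
  MOV R5, 100  → R5 = 100
  MOV R0, 43  → R0 = 43
  SUB R5, R0  → R5 = 100 - 43 = 57
Final: R5 = 57

57


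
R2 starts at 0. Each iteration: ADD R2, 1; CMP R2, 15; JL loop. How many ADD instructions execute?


Loop trace (R2 starts at 0, target 15, step 1):
  ADD #1: R2 = 0 + 1 = 1  → 1 < 15, loop
  ADD #2: R2 = 1 + 1 = 2  → 2 < 15, loop
  ADD #3: R2 = 2 + 1 = 3  → 3 < 15, loop
  ADD #4: R2 = 3 + 1 = 4  → 4 < 15, loop
  ADD #5: R2 = 4 + 1 = 5  → 5 < 15, loop
  ADD #6: R2 = 5 + 1 = 6  → 6 < 15, loop
  ADD #7: R2 = 6 + 1 = 7  → 7 < 15, loop
  ADD #8: R2 = 7 + 1 = 8  → 8 < 15, loop
  ADD #9: R2 = 8 + 1 = 9  → 9 < 15, loop
  ADD #10: R2 = 9 + 1 = 10  → 10 < 15, loop
  ADD #11: R2 = 10 + 1 = 11  → 11 < 15, loop
  ADD #12: R2 = 11 + 1 = 12  → 12 < 15, loop
  ADD #13: R2 = 12 + 1 = 13  → 13 < 15, loop
  ADD #14: R2 = 13 + 1 = 14  → 14 < 15, loop
  ADD #15: R2 = 14 + 1 = 15  → 15 >= 15, exit
Total ADD instructions: 15

15


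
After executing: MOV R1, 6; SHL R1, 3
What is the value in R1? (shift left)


Register state trace:
  MOV R1, 6  → R1 = 6
  SHL R1, 3  → R1 = 6 << 3 = 6 * 2^3 = 48
Final: R1 = 48

48


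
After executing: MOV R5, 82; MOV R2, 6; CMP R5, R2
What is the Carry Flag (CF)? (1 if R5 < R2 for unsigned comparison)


Register state trace:
  MOV R5, 82  → R5 = 82
  MOV R2, 6  → R2 = 6
  CMP R5, R2  → unsigned 82 - 6: no borrow
  82 >= 6, so CF = 0
CF = 0

0


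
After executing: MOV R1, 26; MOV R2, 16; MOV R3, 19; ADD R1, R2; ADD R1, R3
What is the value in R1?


Register state trace:
  MOV R1, 26  → R1 = 26
  MOV R2, 16  → R2 = 16
  MOV R3, 19  → R3 = 19
  ADD R1, R2  → R1 = 26 + 16 = 42
  ADD R1, R3  → R1 = 42 + 19 = 61
Final: R1 = 61

61


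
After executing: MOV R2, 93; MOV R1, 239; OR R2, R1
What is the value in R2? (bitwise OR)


Register state trace:
  MOV R2, 93  → R2 = 93 (0b01011101)
  MOV R1, 239  → R1 = 239 (0b11101111)
  OR R2, R1   → R2 = 93 OR 239 = 255 (0b11111111)
Final: R2 = 255

255


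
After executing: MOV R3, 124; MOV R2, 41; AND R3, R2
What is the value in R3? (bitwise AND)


Register state trace:
  MOV R3, 124  → R3 = 124 (0b01111100)
  MOV R2, 41  → R2 = 41 (0b00101001)
  AND R3, R2  → R3 = 124 AND 41 = 40 (0b00101000)
Final: R3 = 40

40


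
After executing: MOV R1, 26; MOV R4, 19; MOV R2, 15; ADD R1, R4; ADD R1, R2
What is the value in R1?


Register state trace:
  MOV R1, 26  → R1 = 26
  MOV R4, 19  → R4 = 19
  MOV R2, 15  → R2 = 15
  ADD R1, R4  → R1 = 26 + 19 = 45
  ADD R1, R2  → R1 = 45 + 15 = 60
Final: R1 = 60

60


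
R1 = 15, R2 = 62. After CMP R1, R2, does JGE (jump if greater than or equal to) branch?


Trace:
  R1 = 15, R2 = 62
  CMP R1, R2  → compares 15 vs 62
  JGE checks: is 15 greater than or equal to 62?
  15 < 62, so condition is false
Branch taken: No

No


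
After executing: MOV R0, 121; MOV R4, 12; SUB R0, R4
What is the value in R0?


Register state trace:
  MOV R0, 121  → R0 = 121
  MOV R4, 12  → R4 = 12
  SUB R0, R4  → R0 = 121 - 12 = 109
Final: R0 = 109

109


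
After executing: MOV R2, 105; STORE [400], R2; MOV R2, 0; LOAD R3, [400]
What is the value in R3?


Register and memory trace:
  MOV R2, 105  → R2 = 105
  STORE [400], R2  → mem[400] = 105
  MOV R2, 0  → R2 = 0
  LOAD R3, [400]  → R3 = mem[400] = 105
Final: R3 = 105

105


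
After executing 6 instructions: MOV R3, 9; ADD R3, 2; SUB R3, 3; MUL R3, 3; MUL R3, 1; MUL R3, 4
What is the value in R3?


Register state trace:
  MOV R3, 9  → R3 = 9
  ADD R3, 2  → R3 = 9 + 2 = 11
  SUB R3, 3  → R3 = 11 - 3 = 8
  MUL R3, 3  → R3 = 8 * 3 = 24
  MUL R3, 1  → R3 = 24 * 1 = 24
  MUL R3, 4  → R3 = 24 * 4 = 96
Final: R3 = 96

96


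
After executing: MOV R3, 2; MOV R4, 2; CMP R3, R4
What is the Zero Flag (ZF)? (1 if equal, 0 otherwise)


Register state trace:
  MOV R3, 2  → R3 = 2
  MOV R4, 2  → R4 = 2
  CMP R3, R4  → computes 2 - 2 = 0
  Result is zero, so values are equal
ZF = 1

1


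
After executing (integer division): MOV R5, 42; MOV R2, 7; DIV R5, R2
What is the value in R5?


Register state trace:
  MOV R5, 42  → R5 = 42
  MOV R2, 7  → R2 = 7
  DIV R5, R2  → R5 = 42 // 7 = 6
Final: R5 = 6

6


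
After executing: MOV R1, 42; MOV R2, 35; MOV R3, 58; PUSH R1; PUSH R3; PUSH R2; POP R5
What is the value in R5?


Stack trace (top is rightmost):
  MOV R1, 42  → R1 = 42
  MOV R2, 35  → R2 = 35
  MOV R3, 58  → R3 = 58
  PUSH R1  → stack: [42]
  PUSH R3  → stack: [42, 58]
  PUSH R2  → stack: [42, 58, 35]
  POP R5  → R5 = 35, stack: [42, 58]
Final: R5 = 35

35


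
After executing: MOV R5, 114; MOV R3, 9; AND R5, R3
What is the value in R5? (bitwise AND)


Register state trace:
  MOV R5, 114  → R5 = 114 (0b01110010)
  MOV R3, 9  → R3 = 9 (0b00001001)
  AND R5, R3  → R5 = 114 AND 9 = 0 (0b00000000)
Final: R5 = 0

0


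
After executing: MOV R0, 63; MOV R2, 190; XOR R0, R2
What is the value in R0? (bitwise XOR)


Register state trace:
  MOV R0, 63  → R0 = 63 (0b00111111)
  MOV R2, 190  → R2 = 190 (0b10111110)
  XOR R0, R2  → R0 = 63 XOR 190 = 129 (0b10000001)
Final: R0 = 129

129


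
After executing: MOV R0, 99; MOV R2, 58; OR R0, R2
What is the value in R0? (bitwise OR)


Register state trace:
  MOV R0, 99  → R0 = 99 (0b01100011)
  MOV R2, 58  → R2 = 58 (0b00111010)
  OR R0, R2   → R0 = 99 OR 58 = 123 (0b01111011)
Final: R0 = 123

123


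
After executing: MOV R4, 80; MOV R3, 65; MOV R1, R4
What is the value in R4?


Register state trace:
  MOV R4, 80  → R4 = 80
  MOV R3, 65  → R3 = 65
  MOV R1, R4  → R1 = 80
Final: R4 = 80

80


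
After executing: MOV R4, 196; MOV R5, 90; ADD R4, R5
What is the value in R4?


Register state trace:
  MOV R4, 196  → R4 = 196
  MOV R5, 90  → R5 = 90
  ADD R4, R5  → R4 = 196 + 90 = 286
Final: R4 = 286

286


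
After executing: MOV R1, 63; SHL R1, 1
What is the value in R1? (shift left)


Register state trace:
  MOV R1, 63  → R1 = 63
  SHL R1, 1  → R1 = 63 << 1 = 63 * 2^1 = 126
Final: R1 = 126

126


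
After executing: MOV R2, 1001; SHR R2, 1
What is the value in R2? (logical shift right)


Register state trace:
  MOV R2, 1001  → R2 = 1001
  SHR R2, 1  → R2 = 1001 >> 1 = 1001 // 2^1 = 500
Final: R2 = 500

500


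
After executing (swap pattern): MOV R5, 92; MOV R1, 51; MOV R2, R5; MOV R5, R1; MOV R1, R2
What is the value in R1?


Register state trace (swap pattern):
  MOV R5, 92  → R5 = 92
  MOV R1, 51  → R1 = 51
  MOV R2, R5  → R2 = 92  (save R5)
  MOV R5, R1  → R5 = 51  (R5 gets R1's value)
  MOV R1, R2  → R1 = 92  (R1 gets saved value)
Final: R1 = 92

92


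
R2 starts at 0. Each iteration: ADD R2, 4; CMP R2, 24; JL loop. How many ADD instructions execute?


Loop trace (R2 starts at 0, target 24, step 4):
  ADD #1: R2 = 0 + 4 = 4  → 4 < 24, loop
  ADD #2: R2 = 4 + 4 = 8  → 8 < 24, loop
  ADD #3: R2 = 8 + 4 = 12  → 12 < 24, loop
  ADD #4: R2 = 12 + 4 = 16  → 16 < 24, loop
  ADD #5: R2 = 16 + 4 = 20  → 20 < 24, loop
  ADD #6: R2 = 20 + 4 = 24  → 24 >= 24, exit
Total ADD instructions: 6

6


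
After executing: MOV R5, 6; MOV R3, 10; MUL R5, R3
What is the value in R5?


Register state trace:
  MOV R5, 6  → R5 = 6
  MOV R3, 10  → R3 = 10
  MUL R5, R3  → R5 = 6 * 10 = 60
Final: R5 = 60

60


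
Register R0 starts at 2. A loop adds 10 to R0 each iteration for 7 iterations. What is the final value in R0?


Starting value: R0 = 2
  Iter 1: R0 = 2 + 10 = 12
  Iter 2: R0 = 12 + 10 = 22
  Iter 3: R0 = 22 + 10 = 32
  Iter 4: R0 = 32 + 10 = 42
  Iter 5: R0 = 42 + 10 = 52
  Iter 6: R0 = 52 + 10 = 62
  Iter 7: R0 = 62 + 10 = 72
Final: R0 = 72

72


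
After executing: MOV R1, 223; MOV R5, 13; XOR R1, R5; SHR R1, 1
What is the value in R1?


Register state trace:
  MOV R1, 223  → R1 = 223 (0b11011111)
  MOV R5, 13  → R5 = 13 (0b00001101)
  XOR R1, R5  → R1 = 223 XOR 13 = 210 (0b11010010)
  SHR R1, 1  → R1 = 210 >> 1 = 105
Final: R1 = 105

105


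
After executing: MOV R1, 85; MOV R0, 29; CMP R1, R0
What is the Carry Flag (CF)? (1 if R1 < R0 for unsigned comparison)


Register state trace:
  MOV R1, 85  → R1 = 85
  MOV R0, 29  → R0 = 29
  CMP R1, R0  → unsigned 85 - 29: no borrow
  85 >= 29, so CF = 0
CF = 0

0


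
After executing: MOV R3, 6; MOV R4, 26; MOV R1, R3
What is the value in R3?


Register state trace:
  MOV R3, 6  → R3 = 6
  MOV R4, 26  → R4 = 26
  MOV R1, R3  → R1 = 6
Final: R3 = 6

6


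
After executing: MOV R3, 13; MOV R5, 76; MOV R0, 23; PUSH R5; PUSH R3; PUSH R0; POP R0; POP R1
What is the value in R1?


Stack trace (top is rightmost):
  MOV R3, 13  → R3 = 13
  MOV R5, 76  → R5 = 76
  MOV R0, 23  → R0 = 23
  PUSH R5  → stack: [76]
  PUSH R3  → stack: [76, 13]
  PUSH R0  → stack: [76, 13, 23]
  POP R0  → R0 = 23, stack: [76, 13]
  POP R1  → R1 = 13, stack: [76]
Final: R1 = 13

13


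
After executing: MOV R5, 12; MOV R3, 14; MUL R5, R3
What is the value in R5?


Register state trace:
  MOV R5, 12  → R5 = 12
  MOV R3, 14  → R3 = 14
  MUL R5, R3  → R5 = 12 * 14 = 168
Final: R5 = 168

168


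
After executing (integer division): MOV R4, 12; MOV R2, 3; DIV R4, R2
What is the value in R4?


Register state trace:
  MOV R4, 12  → R4 = 12
  MOV R2, 3  → R2 = 3
  DIV R4, R2  → R4 = 12 // 3 = 4
Final: R4 = 4

4


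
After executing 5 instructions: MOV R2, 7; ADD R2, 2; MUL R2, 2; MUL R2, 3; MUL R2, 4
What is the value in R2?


Register state trace:
  MOV R2, 7  → R2 = 7
  ADD R2, 2  → R2 = 7 + 2 = 9
  MUL R2, 2  → R2 = 9 * 2 = 18
  MUL R2, 3  → R2 = 18 * 3 = 54
  MUL R2, 4  → R2 = 54 * 4 = 216
Final: R2 = 216

216


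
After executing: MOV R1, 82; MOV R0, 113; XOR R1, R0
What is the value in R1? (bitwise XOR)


Register state trace:
  MOV R1, 82  → R1 = 82 (0b01010010)
  MOV R0, 113  → R0 = 113 (0b01110001)
  XOR R1, R0  → R1 = 82 XOR 113 = 35 (0b00100011)
Final: R1 = 35

35


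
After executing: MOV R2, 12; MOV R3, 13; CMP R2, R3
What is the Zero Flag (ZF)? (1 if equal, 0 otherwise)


Register state trace:
  MOV R2, 12  → R2 = 12
  MOV R3, 13  → R3 = 13
  CMP R2, R3  → computes 12 - 13 = -1
  Result is nonzero, so values are not equal
ZF = 0

0


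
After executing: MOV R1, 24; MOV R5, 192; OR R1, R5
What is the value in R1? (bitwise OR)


Register state trace:
  MOV R1, 24  → R1 = 24 (0b00011000)
  MOV R5, 192  → R5 = 192 (0b11000000)
  OR R1, R5   → R1 = 24 OR 192 = 216 (0b11011000)
Final: R1 = 216

216


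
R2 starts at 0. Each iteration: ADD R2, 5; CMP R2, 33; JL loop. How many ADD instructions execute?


Loop trace (R2 starts at 0, target 33, step 5):
  ADD #1: R2 = 0 + 5 = 5  → 5 < 33, loop
  ADD #2: R2 = 5 + 5 = 10  → 10 < 33, loop
  ADD #3: R2 = 10 + 5 = 15  → 15 < 33, loop
  ADD #4: R2 = 15 + 5 = 20  → 20 < 33, loop
  ADD #5: R2 = 20 + 5 = 25  → 25 < 33, loop
  ADD #6: R2 = 25 + 5 = 30  → 30 < 33, loop
  ADD #7: R2 = 30 + 5 = 35  → 35 >= 33, exit
Total ADD instructions: 7

7


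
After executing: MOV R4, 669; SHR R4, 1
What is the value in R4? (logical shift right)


Register state trace:
  MOV R4, 669  → R4 = 669
  SHR R4, 1  → R4 = 669 >> 1 = 669 // 2^1 = 334
Final: R4 = 334

334


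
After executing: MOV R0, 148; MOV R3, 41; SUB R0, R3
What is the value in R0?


Register state trace:
  MOV R0, 148  → R0 = 148
  MOV R3, 41  → R3 = 41
  SUB R0, R3  → R0 = 148 - 41 = 107
Final: R0 = 107

107


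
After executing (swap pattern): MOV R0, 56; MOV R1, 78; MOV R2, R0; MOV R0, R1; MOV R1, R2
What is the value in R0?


Register state trace (swap pattern):
  MOV R0, 56  → R0 = 56
  MOV R1, 78  → R1 = 78
  MOV R2, R0  → R2 = 56  (save R0)
  MOV R0, R1  → R0 = 78  (R0 gets R1's value)
  MOV R1, R2  → R1 = 56  (R1 gets saved value)
Final: R0 = 78

78


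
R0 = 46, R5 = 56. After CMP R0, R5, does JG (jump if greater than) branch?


Trace:
  R0 = 46, R5 = 56
  CMP R0, R5  → compares 46 vs 56
  JG checks: is 46 greater than 56?
  46 < 56, so condition is false
Branch taken: No

No


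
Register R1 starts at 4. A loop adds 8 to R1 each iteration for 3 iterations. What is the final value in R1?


Starting value: R1 = 4
  Iter 1: R1 = 4 + 8 = 12
  Iter 2: R1 = 12 + 8 = 20
  Iter 3: R1 = 20 + 8 = 28
Final: R1 = 28

28


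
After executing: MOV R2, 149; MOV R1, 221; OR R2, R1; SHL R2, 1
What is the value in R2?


Register state trace:
  MOV R2, 149  → R2 = 149 (0b10010101)
  MOV R1, 221  → R1 = 221 (0b11011101)
  OR R2, R1  → R2 = 149 OR 221 = 221 (0b11011101)
  SHL R2, 1  → R2 = 221 << 1 = 442
Final: R2 = 442

442


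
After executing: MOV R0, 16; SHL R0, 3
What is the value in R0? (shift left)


Register state trace:
  MOV R0, 16  → R0 = 16
  SHL R0, 3  → R0 = 16 << 3 = 16 * 2^3 = 128
Final: R0 = 128

128


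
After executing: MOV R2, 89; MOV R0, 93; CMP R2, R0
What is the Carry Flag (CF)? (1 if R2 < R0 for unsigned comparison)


Register state trace:
  MOV R2, 89  → R2 = 89
  MOV R0, 93  → R0 = 93
  CMP R2, R0  → unsigned 89 - 93: borrow occurs
  89 < 93, so CF = 1
CF = 1

1


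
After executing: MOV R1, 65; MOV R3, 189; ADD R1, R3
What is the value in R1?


Register state trace:
  MOV R1, 65  → R1 = 65
  MOV R3, 189  → R3 = 189
  ADD R1, R3  → R1 = 65 + 189 = 254
Final: R1 = 254

254


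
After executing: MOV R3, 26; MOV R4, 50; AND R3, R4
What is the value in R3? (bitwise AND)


Register state trace:
  MOV R3, 26  → R3 = 26 (0b00011010)
  MOV R4, 50  → R4 = 50 (0b00110010)
  AND R3, R4  → R3 = 26 AND 50 = 18 (0b00010010)
Final: R3 = 18

18


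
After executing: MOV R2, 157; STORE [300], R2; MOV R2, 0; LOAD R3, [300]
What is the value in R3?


Register and memory trace:
  MOV R2, 157  → R2 = 157
  STORE [300], R2  → mem[300] = 157
  MOV R2, 0  → R2 = 0
  LOAD R3, [300]  → R3 = mem[300] = 157
Final: R3 = 157

157


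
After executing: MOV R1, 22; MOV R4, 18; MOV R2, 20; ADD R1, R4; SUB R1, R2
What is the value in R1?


Register state trace:
  MOV R1, 22  → R1 = 22
  MOV R4, 18  → R4 = 18
  MOV R2, 20  → R2 = 20
  ADD R1, R4  → R1 = 22 + 18 = 40
  SUB R1, R2  → R1 = 40 - 20 = 20
Final: R1 = 20

20


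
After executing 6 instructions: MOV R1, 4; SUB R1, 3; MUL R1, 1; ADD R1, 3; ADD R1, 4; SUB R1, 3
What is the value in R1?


Register state trace:
  MOV R1, 4  → R1 = 4
  SUB R1, 3  → R1 = 4 - 3 = 1
  MUL R1, 1  → R1 = 1 * 1 = 1
  ADD R1, 3  → R1 = 1 + 3 = 4
  ADD R1, 4  → R1 = 4 + 4 = 8
  SUB R1, 3  → R1 = 8 - 3 = 5
Final: R1 = 5

5


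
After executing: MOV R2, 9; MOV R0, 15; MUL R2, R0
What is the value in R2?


Register state trace:
  MOV R2, 9  → R2 = 9
  MOV R0, 15  → R0 = 15
  MUL R2, R0  → R2 = 9 * 15 = 135
Final: R2 = 135

135


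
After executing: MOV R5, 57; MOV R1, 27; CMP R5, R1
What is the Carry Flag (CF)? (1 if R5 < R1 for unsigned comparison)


Register state trace:
  MOV R5, 57  → R5 = 57
  MOV R1, 27  → R1 = 27
  CMP R5, R1  → unsigned 57 - 27: no borrow
  57 >= 27, so CF = 0
CF = 0

0


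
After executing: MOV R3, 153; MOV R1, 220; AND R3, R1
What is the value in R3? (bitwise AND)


Register state trace:
  MOV R3, 153  → R3 = 153 (0b10011001)
  MOV R1, 220  → R1 = 220 (0b11011100)
  AND R3, R1  → R3 = 153 AND 220 = 152 (0b10011000)
Final: R3 = 152

152


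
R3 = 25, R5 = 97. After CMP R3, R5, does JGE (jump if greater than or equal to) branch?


Trace:
  R3 = 25, R5 = 97
  CMP R3, R5  → compares 25 vs 97
  JGE checks: is 25 greater than or equal to 97?
  25 < 97, so condition is false
Branch taken: No

No


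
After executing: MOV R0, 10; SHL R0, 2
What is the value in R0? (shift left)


Register state trace:
  MOV R0, 10  → R0 = 10
  SHL R0, 2  → R0 = 10 << 2 = 10 * 2^2 = 40
Final: R0 = 40

40


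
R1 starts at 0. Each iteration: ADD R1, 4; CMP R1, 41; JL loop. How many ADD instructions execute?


Loop trace (R1 starts at 0, target 41, step 4):
  ADD #1: R1 = 0 + 4 = 4  → 4 < 41, loop
  ADD #2: R1 = 4 + 4 = 8  → 8 < 41, loop
  ADD #3: R1 = 8 + 4 = 12  → 12 < 41, loop
  ADD #4: R1 = 12 + 4 = 16  → 16 < 41, loop
  ADD #5: R1 = 16 + 4 = 20  → 20 < 41, loop
  ADD #6: R1 = 20 + 4 = 24  → 24 < 41, loop
  ADD #7: R1 = 24 + 4 = 28  → 28 < 41, loop
  ADD #8: R1 = 28 + 4 = 32  → 32 < 41, loop
  ADD #9: R1 = 32 + 4 = 36  → 36 < 41, loop
  ADD #10: R1 = 36 + 4 = 40  → 40 < 41, loop
  ADD #11: R1 = 40 + 4 = 44  → 44 >= 41, exit
Total ADD instructions: 11

11


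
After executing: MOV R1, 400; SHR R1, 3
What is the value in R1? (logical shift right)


Register state trace:
  MOV R1, 400  → R1 = 400
  SHR R1, 3  → R1 = 400 >> 3 = 400 // 2^3 = 50
Final: R1 = 50

50


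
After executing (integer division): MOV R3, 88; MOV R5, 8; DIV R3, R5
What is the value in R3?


Register state trace:
  MOV R3, 88  → R3 = 88
  MOV R5, 8  → R5 = 8
  DIV R3, R5  → R3 = 88 // 8 = 11
Final: R3 = 11

11


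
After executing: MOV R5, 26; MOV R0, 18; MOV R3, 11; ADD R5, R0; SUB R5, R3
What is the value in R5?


Register state trace:
  MOV R5, 26  → R5 = 26
  MOV R0, 18  → R0 = 18
  MOV R3, 11  → R3 = 11
  ADD R5, R0  → R5 = 26 + 18 = 44
  SUB R5, R3  → R5 = 44 - 11 = 33
Final: R5 = 33

33


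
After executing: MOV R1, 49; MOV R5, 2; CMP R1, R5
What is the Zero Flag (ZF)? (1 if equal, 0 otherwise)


Register state trace:
  MOV R1, 49  → R1 = 49
  MOV R5, 2  → R5 = 2
  CMP R1, R5  → computes 49 - 2 = 47
  Result is nonzero, so values are not equal
ZF = 0

0


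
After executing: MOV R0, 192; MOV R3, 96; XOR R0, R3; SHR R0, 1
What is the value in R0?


Register state trace:
  MOV R0, 192  → R0 = 192 (0b11000000)
  MOV R3, 96  → R3 = 96 (0b01100000)
  XOR R0, R3  → R0 = 192 XOR 96 = 160 (0b10100000)
  SHR R0, 1  → R0 = 160 >> 1 = 80
Final: R0 = 80

80


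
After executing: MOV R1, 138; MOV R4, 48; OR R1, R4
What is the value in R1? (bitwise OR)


Register state trace:
  MOV R1, 138  → R1 = 138 (0b10001010)
  MOV R4, 48  → R4 = 48 (0b00110000)
  OR R1, R4   → R1 = 138 OR 48 = 186 (0b10111010)
Final: R1 = 186

186


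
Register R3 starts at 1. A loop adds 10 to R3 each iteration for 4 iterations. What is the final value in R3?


Starting value: R3 = 1
  Iter 1: R3 = 1 + 10 = 11
  Iter 2: R3 = 11 + 10 = 21
  Iter 3: R3 = 21 + 10 = 31
  Iter 4: R3 = 31 + 10 = 41
Final: R3 = 41

41


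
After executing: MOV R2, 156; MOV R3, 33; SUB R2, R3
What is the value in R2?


Register state trace:
  MOV R2, 156  → R2 = 156
  MOV R3, 33  → R3 = 33
  SUB R2, R3  → R2 = 156 - 33 = 123
Final: R2 = 123

123


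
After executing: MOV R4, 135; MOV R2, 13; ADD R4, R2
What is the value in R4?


Register state trace:
  MOV R4, 135  → R4 = 135
  MOV R2, 13  → R2 = 13
  ADD R4, R2  → R4 = 135 + 13 = 148
Final: R4 = 148

148


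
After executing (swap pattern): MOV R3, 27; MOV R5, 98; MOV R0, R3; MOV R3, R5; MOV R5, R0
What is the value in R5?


Register state trace (swap pattern):
  MOV R3, 27  → R3 = 27
  MOV R5, 98  → R5 = 98
  MOV R0, R3  → R0 = 27  (save R3)
  MOV R3, R5  → R3 = 98  (R3 gets R5's value)
  MOV R5, R0  → R5 = 27  (R5 gets saved value)
Final: R5 = 27

27


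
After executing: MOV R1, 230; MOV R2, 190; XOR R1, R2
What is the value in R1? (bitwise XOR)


Register state trace:
  MOV R1, 230  → R1 = 230 (0b11100110)
  MOV R2, 190  → R2 = 190 (0b10111110)
  XOR R1, R2  → R1 = 230 XOR 190 = 88 (0b01011000)
Final: R1 = 88

88


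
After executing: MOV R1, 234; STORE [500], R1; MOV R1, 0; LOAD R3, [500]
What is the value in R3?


Register and memory trace:
  MOV R1, 234  → R1 = 234
  STORE [500], R1  → mem[500] = 234
  MOV R1, 0  → R1 = 0
  LOAD R3, [500]  → R3 = mem[500] = 234
Final: R3 = 234

234


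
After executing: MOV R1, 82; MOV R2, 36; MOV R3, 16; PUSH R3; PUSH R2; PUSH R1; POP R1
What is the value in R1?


Stack trace (top is rightmost):
  MOV R1, 82  → R1 = 82
  MOV R2, 36  → R2 = 36
  MOV R3, 16  → R3 = 16
  PUSH R3  → stack: [16]
  PUSH R2  → stack: [16, 36]
  PUSH R1  → stack: [16, 36, 82]
  POP R1  → R1 = 82, stack: [16, 36]
Final: R1 = 82

82


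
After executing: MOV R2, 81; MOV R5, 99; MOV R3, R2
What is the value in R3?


Register state trace:
  MOV R2, 81  → R2 = 81
  MOV R5, 99  → R5 = 99
  MOV R3, R2  → R3 = 81
Final: R3 = 81

81
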